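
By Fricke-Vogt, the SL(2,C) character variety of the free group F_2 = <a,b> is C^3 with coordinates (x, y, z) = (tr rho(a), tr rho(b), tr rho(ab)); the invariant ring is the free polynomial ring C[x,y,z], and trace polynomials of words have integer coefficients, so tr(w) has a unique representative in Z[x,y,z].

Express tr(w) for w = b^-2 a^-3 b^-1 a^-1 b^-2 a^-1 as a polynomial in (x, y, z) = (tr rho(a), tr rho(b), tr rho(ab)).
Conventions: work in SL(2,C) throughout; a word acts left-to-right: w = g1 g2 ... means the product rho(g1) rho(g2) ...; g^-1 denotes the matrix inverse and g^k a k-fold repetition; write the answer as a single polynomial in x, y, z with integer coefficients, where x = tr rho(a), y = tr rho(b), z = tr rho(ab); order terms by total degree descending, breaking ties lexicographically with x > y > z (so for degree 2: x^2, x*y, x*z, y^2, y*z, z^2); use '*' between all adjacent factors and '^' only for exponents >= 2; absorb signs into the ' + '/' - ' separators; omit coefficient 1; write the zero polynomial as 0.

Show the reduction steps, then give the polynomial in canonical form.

tr(b^-1) = tr(b) = y
next, tr(b^-2) = tr(b^-1) * tr(b) - tr(1) = y^2 - 2
tr(b^-3) = tr(b^-2) * tr(b) - tr(b^-1) = y^3 - 3*y
next, tr(b^-1 a) = tr(a) * tr(b) - tr(a b) = x*y - z
tr(a b^-2) = tr(b^-1 a) * tr(b) - tr(b^-1 a b) = x*y^2 - y*z - x
next, tr(b^-3 a) = tr(a b^-2) * tr(b) - tr(a b^-1) = x*y^3 - y^2*z - 2*x*y + z
next, tr(a^-1 b^-3) = tr(b^-3) * tr(a) - tr(b^-3 a) = y^2*z - x*y - z
tr(b^-1 a^-2 b^-2) = tr(a^-1 b^-3) * tr(a) - tr(a^-1 b^-3 a) = x*y^2*z - x^2*y - y^3 - x*z + 3*y
tr(a b a) = tr(a) * tr(b a) - tr(b) = x*z - y
tr(a b a b) = tr(a b) * tr(a b) - tr(1) = z^2 - 2
tr(b a b^-1 a) = tr(a b a) * tr(b) - tr(a b a b) = x*y*z - y^2 - z^2 + 2
tr(a b^-1 a^-1 b) = tr(b a b^-1) * tr(a) - tr(b a b^-1 a) = -x*y*z + x^2 + y^2 + z^2 - 2
tr(b^-1 a b^-1 a^-1) = tr(a b^-1 a^-1) * tr(b) - tr(a b^-1 a^-1 b) = x*y*z - x^2 - z^2 + 2
tr(b^-1 a b^-1 a^-2) = tr(b^-1 a b^-1 a^-1) * tr(a) - tr(b^-1 a b^-1) = x^2*y*z - x^3 - x*y^2 - x*z^2 + y*z + 3*x
and tr(b^-1 a^-2 b^-2 a) = tr(b^-1 a b^-1 a^-2) * tr(b) - tr(b^-1 a b^-1 a^-2 b) = x^2*y^2*z - x^3*y - x*y^3 - x*y*z^2 + y^2*z + 3*x*y - z
tr(a^-1 b^-2 a^-1 b^-1 a^-1) = tr(b^-1 a^-2 b^-2) * tr(a) - tr(b^-1 a^-2 b^-2 a) = x*y*z^2 - x^2*z - y^2*z + z
next, tr(a^2) = tr(a) * tr(a) - tr(1) = x^2 - 2
and tr(a b^-1 a) = tr(a^2) * tr(b) - tr(a^2 b) = x^2*y - x*z - y
tr(b^-1 a b^-1 a) = tr(a b^-1 a) * tr(b) - tr(a b^-1 a b) = x^2*y^2 - 2*x*y*z + z^2 - 2
tr(b^-1 a b^-2 a) = tr(b^-1 a b^-1 a) * tr(b) - tr(b^-1 a b^-1 a b) = x^2*y^3 - 2*x*y^2*z - x^2*y + y*z^2 + x*z - y
and tr(b^-2 a^-1 b^-1 a) = tr(b^-1 a b^-2) * tr(a) - tr(b^-1 a b^-2 a) = x*y^2*z - x^2*y - y*z^2 + y
tr(a^-1 b^-2 a^-1 b^-1) = tr(b^-2 a^-1 b^-1) * tr(a) - tr(b^-2 a^-1 b^-1 a) = y*z^2 - x*z - y
tr(b^-1 a^-1 b^-1 a^-3 b^-1) = tr(a^-1 b^-2 a^-1 b^-1 a^-1) * tr(a) - tr(a^-1 b^-2 a^-1 b^-1) = x^2*y*z^2 - x^3*z - x*y^2*z - y*z^2 + 2*x*z + y
tr(b a b) = tr(b) * tr(a b) - tr(a) = y*z - x
and tr(a^-2 b a b) = tr(b a b a^-1) * tr(a) - tr(b a b) = x^2*y*z - x^3 - x*z^2 - y*z + 3*x
tr(a^-1 b a b^-1 a^-1) = tr(a^-2 b a) * tr(b) - tr(a^-2 b a b) = -x^2*y*z + x^3 + x*y^2 + x*z^2 - 3*x
and tr(a b^-1 a^-3 b) = tr(a^-1 b a b^-1 a^-1) * tr(a) - tr(a^-1 b a b^-1) = -x^3*y*z + x^4 + x^2*y^2 + x^2*z^2 + x*y*z - 4*x^2 - y^2 - z^2 + 2
tr(a^-2 b^-1 a b^-1 a^-1) = tr(a b^-1 a^-3) * tr(b) - tr(a b^-1 a^-3 b) = x^3*y*z - x^4 - x^2*y^2 - x^2*z^2 + 4*x^2 + z^2 - 2
next, tr(b a^-2 b) = tr(a^-1 b^2) * tr(a) - tr(a^-1 b^2 a) = x^2*y^2 - x*y*z - x^2 - y^2 + 2
tr(b a b a b a) = tr(a b) * tr(a b a b) - tr(a^-1 b^-1) = z^3 - 3*z
tr(b a^-1 b a b a) = tr(b a b a b) * tr(a) - tr(b a b a b a) = x*y*z^2 - x^2*z - z^3 - x*y + 3*z
tr(b a b a^-1 b a^-1) = tr(b a^-1 b a b) * tr(a) - tr(b a^-1 b a b a) = x^2*y^2*z - x^3*y - 2*x*y*z^2 + x^2*z + z^3 + 2*x*y - 3*z
and tr(b a b a^-1 b) = tr(b^2 a b) * tr(a) - tr(b^2 a b a) = x*y^2*z - x^2*y - y*z^2 + y
tr(a^-1 b a^-2 b a b) = tr(b a b a^-1 b a^-1) * tr(a) - tr(b a b a^-1 b) = x^3*y^2*z - x^4*y - 2*x^2*y*z^2 + x^3*z - x*y^2*z + x*z^3 + 3*x^2*y + y*z^2 - 3*x*z - y
tr(a b^-1 a^-1 b a^-2 b) = tr(a^-1 b a^-2 b a) * tr(b) - tr(a^-1 b a^-2 b a b) = -x^3*y^2*z + x^4*y + x^2*y^3 + 2*x^2*y*z^2 - x^3*z - x*z^3 - 4*x^2*y - y^3 - y*z^2 + 3*x*z + 3*y
next, tr(a^-2 b^-1 a b^-1 a^-1 b) = tr(a b^-1 a^-1 b a^-2) * tr(b) - tr(a b^-1 a^-1 b a^-2 b) = x^3*y^2*z - x^4*y - x^2*y^3 - 2*x^2*y*z^2 + x^3*z + x*y^2*z + x*z^3 + 4*x^2*y - 3*x*z - y
next, tr(a^-2 b^-1 a b^-1 a^-1 b^-1) = tr(a^-2 b^-1 a b^-1 a^-1) * tr(b) - tr(a^-2 b^-1 a b^-1 a^-1 b) = x^2*y*z^2 - x^3*z - x*y^2*z - x*z^3 + y*z^2 + 3*x*z - y
tr(b^-1 a^-1 b^-1 a^-3 b^-1 a) = tr(a^-2 b^-1 a b^-1 a^-1 b^-1) * tr(a) - tr(a^-2 b^-1 a b^-1 a^-1 b^-1 a) = x^3*y*z^2 - x^4*z - x^2*y^2*z - x^2*z^3 + 4*x^2*z + z^3 - 3*z
tr(b^-1 a^-3 b^-1 a^-1 b^-1 a^-1) = tr(b^-1 a^-1 b^-1 a^-3 b^-1) * tr(a) - tr(b^-1 a^-1 b^-1 a^-3 b^-1 a) = x^2*z^3 - x*y*z^2 - 2*x^2*z - z^3 + x*y + 3*z
tr(a^-3) = tr(a^-2) * tr(a) - tr(a^-1) = x^3 - 3*x
tr(a^-3 b) = tr(a^-2 b) * tr(a) - tr(a^-2 b a) = x^3*y - x^2*z - 2*x*y + z
next, tr(a^-1 b^-1 a^-2) = tr(a^-3) * tr(b) - tr(a^-3 b) = x^2*z - x*y - z
tr(a^-1 b^-1 a^-3) = tr(a^-1 b^-1 a^-2) * tr(a) - tr(a^-1 b^-1 a^-1) = x^3*z - x^2*y - 2*x*z + y
tr(a^-3 b a^-1) = tr(a^-2 b a^-1) * tr(a) - tr(a^-2 b) = x^4*y - x^3*z - 3*x^2*y + 2*x*z + y
tr(a^-1 b a^-1 b a^-1) = tr(b a^-2 b) * tr(a) - tr(b a^-2 b a) = x^3*y^2 - 2*x^2*y*z - x*y^2 + x*z^2 + y*z - x
and tr(a^-3 b a^-1 b) = tr(a^-1 b a^-1 b a^-1) * tr(a) - tr(a^-1 b a^-1 b) = x^4*y^2 - 2*x^3*y*z - 2*x^2*y^2 + x^2*z^2 + 3*x*y*z - x^2 - z^2 + 2
tr(a^-1 b^-1 a^-3 b) = tr(a^-3 b a^-1) * tr(b) - tr(a^-3 b a^-1 b) = x^3*y*z - x^2*y^2 - x^2*z^2 - x*y*z + x^2 + y^2 + z^2 - 2
tr(a^-3 b^-1 a^-1 b^-1) = tr(a^-1 b^-1 a^-3) * tr(b) - tr(a^-1 b^-1 a^-3 b) = x^2*z^2 - x*y*z - x^2 - z^2 + 2
and tr(b^-1 a^-2 b^-1) = tr(a^-1 b^-2) * tr(a) - tr(a^-1 b^-2 a) = x*y*z - x^2 - y^2 + 2
tr(a^-2 b^-1 a^-1 b^-1) = tr(b^-1 a^-2 b^-1) * tr(a) - tr(b^-1 a^-2 b^-1 a) = x*z^2 - y*z - x
next, tr(a^-3 b^-1 a^-1 b^-1 a^-1) = tr(a^-3 b^-1 a^-1 b^-1) * tr(a) - tr(a^-3 b^-1 a^-1 b^-1 a) = x^3*z^2 - x^2*y*z - x^3 - 2*x*z^2 + y*z + 3*x
tr(a^-1 b^-2 a^-3 b^-1 a^-1 b^-1) = tr(b^-1 a^-3 b^-1 a^-1 b^-1 a^-1) * tr(b) - tr(b^-1 a^-3 b^-1 a^-1 b^-1 a^-1 b) = x^2*y*z^3 - x^3*z^2 - x*y^2*z^2 - x^2*y*z - y*z^3 + x^3 + x*y^2 + 2*x*z^2 + 2*y*z - 3*x
tr(a^-1 b^-1 a^-1 b^-2 a^-1) = tr(a^-1 b^-1 a^-1 b^-2) * tr(a) - tr(a^-1 b^-1 a^-1 b^-2 a) = x*y*z^2 - x^2*z - y^2*z + z
and tr(a^-1 b^-2 a^-3 b^-1) = tr(a^-1 b^-1 a^-1 b^-2 a^-1) * tr(a) - tr(a^-1 b^-1 a^-1 b^-2) = x^2*y*z^2 - x^3*z - x*y^2*z - y*z^2 + 2*x*z + y
and tr(b^-2 a^-3 b^-1) = tr(a^-1 b^-3 a^-1) * tr(a) - tr(a^-1 b^-3) = x^2*y^2*z - x^3*y - x*y^3 - x^2*z - y^2*z + 4*x*y + z
tr(a^-1 b^-2 a^-3 b^-1 a^-1) = tr(a^-1 b^-2 a^-3 b^-1) * tr(a) - tr(a^-1 b^-2 a^-3 b^-1 a) = x^3*y*z^2 - x^4*z - 2*x^2*y^2*z + x^3*y + x*y^3 - x*y*z^2 + 3*x^2*z + y^2*z - 3*x*y - z
tr(b^-2 a^-3 b^-1 a^-1 b^-2 a^-1) = tr(a^-1 b^-2 a^-3 b^-1 a^-1 b^-1) * tr(b) - tr(a^-1 b^-2 a^-3 b^-1 a^-1) = x^2*y^2*z^3 - 2*x^3*y*z^2 - x*y^3*z^2 + x^4*z + x^2*y^2*z - y^2*z^3 + 3*x*y*z^2 - 3*x^2*z + y^2*z + z

x^2*y^2*z^3 - 2*x^3*y*z^2 - x*y^3*z^2 + x^4*z + x^2*y^2*z - y^2*z^3 + 3*x*y*z^2 - 3*x^2*z + y^2*z + z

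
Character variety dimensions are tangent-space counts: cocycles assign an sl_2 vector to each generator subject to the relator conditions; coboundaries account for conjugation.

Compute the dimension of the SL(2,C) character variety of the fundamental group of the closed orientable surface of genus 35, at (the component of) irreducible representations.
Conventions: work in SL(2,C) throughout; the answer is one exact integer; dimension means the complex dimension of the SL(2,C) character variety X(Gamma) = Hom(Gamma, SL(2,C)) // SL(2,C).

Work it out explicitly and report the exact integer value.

204

The genus-35 surface group: 2g = 70 generators, one relator prod [a_i, b_i].
Unconstrained cocycle data is one sl_2 vector per generator (210 dimensions), cut by the relator condition d_2(z) = 0.
d_2 is surjective at irreducible rho (its cokernel H^2 is dual to H^0 = 0), so dim Z^1 = 210 - 3 = 207.
dim B^1 = 3 (coboundaries, injective at irreducible rho).
dim X = dim H^1 = 207 - 3 = 204.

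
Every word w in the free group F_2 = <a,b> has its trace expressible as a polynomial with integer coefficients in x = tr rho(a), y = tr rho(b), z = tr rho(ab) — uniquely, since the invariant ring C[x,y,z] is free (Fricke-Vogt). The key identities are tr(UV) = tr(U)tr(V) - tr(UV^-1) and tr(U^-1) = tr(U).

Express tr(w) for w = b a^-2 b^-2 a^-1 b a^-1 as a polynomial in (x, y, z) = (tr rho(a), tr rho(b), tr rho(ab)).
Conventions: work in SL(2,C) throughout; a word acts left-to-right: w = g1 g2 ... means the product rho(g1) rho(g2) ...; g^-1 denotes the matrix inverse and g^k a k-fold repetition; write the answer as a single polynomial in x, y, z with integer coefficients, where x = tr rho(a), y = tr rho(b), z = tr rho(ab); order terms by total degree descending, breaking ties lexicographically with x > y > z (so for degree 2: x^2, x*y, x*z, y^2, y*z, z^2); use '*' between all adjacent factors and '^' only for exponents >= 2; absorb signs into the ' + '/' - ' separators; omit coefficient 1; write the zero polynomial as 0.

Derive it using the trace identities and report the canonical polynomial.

x^3*y^3*z - x^4*y^2 - x^2*y^4 - 2*x^2*y^2*z^2 + 2*x^3*y*z + x*y^3*z + x*y*z^3 + 3*x^2*y^2 - x^2*z^2 - 5*x*y*z + x^2 + y^2 + z^2 - 2

tr(a^-1 b) = tr(b) * tr(a) - tr(b a) = x*y - z
tr(a^-1 b a^-1) = tr(a^-1 b) * tr(a) - tr(a^-1 b a) = x^2*y - x*z - y
tr(b^2) = tr(b) * tr(b) - tr(1) = y^2 - 2
tr(b^2 a) = tr(b) * tr(a b) - tr(a) = y*z - x
tr(b a^-1 b) = tr(b^2) * tr(a) - tr(b^2 a) = x*y^2 - y*z - x
tr(b a b^2) = tr(b) * tr(a b^2) - tr(a b) = y^2*z - x*y - z
tr(a b a b) = tr(b a) * tr(b a) - tr(1)   [split at repeated b] = z^2 - 2
tr(a b a) = tr(a) * tr(b a) - tr(b) = x*z - y
tr(b a b^2 a) = tr(b) * tr(a b a b) - tr(a b a) = y*z^2 - x*z - y
tr(b a^-1 b a b) = tr(b a b^2) * tr(a) - tr(b a b^2 a) = x*y^2*z - x^2*y - y*z^2 + y
tr(b a b a b a) = tr(b a b a) * tr(b a) - tr(a b)   [split at repeated b] = z^3 - 3*z
tr(b a^-1 b a b a) = tr(b a b a b) * tr(a) - tr(b a b a b a) = x*y*z^2 - x^2*z - z^3 - x*y + 3*z
tr(a^-1 b a^-1 b a b) = tr(b a^-1 b a b) * tr(a) - tr(b a^-1 b a b a) = x^2*y^2*z - x^3*y - 2*x*y*z^2 + x^2*z + z^3 + 2*x*y - 3*z
tr(b^-1 a^-1 b a^-1 b a) = tr(a^-1 b a^-1 b a) * tr(b) - tr(a^-1 b a^-1 b a b) = -x^2*y^2*z + x^3*y + x*y^3 + 2*x*y*z^2 - x^2*z - y^2*z - z^3 - 3*x*y + 3*z
tr(b^-1 a^-1 b a^-1 b a^-1) = tr(b^-1 a^-1 b a^-1 b) * tr(a) - tr(b^-1 a^-1 b a^-1 b a) = x^2*y^2*z - x*y^3 - 2*x*y*z^2 + y^2*z + z^3 + 2*x*y - 3*z
tr(b^-1 a^-1 b a^-1 b a^-2) = tr(b^-1 a^-1 b a^-1 b a^-1) * tr(a) - tr(b^-1 a^-1 b a^-1 b) = x^3*y^2*z - x^2*y^3 - 2*x^2*y*z^2 + x*y^2*z + x*z^3 + x^2*y - 2*x*z + y
tr(a^-1 b^2 a^-1) = tr(b^2 a^-1) * tr(a) - tr(b^2) = x^2*y^2 - x*y*z - x^2 - y^2 + 2
tr(b a^-3 b) = tr(a^-1 b^2 a^-1) * tr(a) - tr(a^-1 b^2) = x^3*y^2 - x^2*y*z - x^3 - 2*x*y^2 + y*z + 3*x
tr(b a b a^-1) = tr(b a b) * tr(a) - tr(b a b a) = x*y*z - x^2 - z^2 + 2
tr(a^-1 b a b a^-1) = tr(b a b a^-1) * tr(a) - tr(b a b) = x^2*y*z - x^3 - x*z^2 - y*z + 3*x
tr(b a^-3 b a) = tr(a^-1 b a b a^-1) * tr(a) - tr(a^-1 b a b) = x^3*y*z - x^4 - x^2*z^2 - 2*x*y*z + 4*x^2 + z^2 - 2
tr(a^-1 b a^-1 b a^-2) = tr(b a^-3 b) * tr(a) - tr(b a^-3 b a) = x^4*y^2 - 2*x^3*y*z - 2*x^2*y^2 + x^2*z^2 + 3*x*y*z - x^2 - z^2 + 2
tr(b a^-2 b^-2 a^-1 b a^-1) = tr(b^-1 a^-1 b a^-1 b a^-2) * tr(b) - tr(b^-1 a^-1 b a^-1 b a^-2 b) = x^3*y^3*z - x^4*y^2 - x^2*y^4 - 2*x^2*y^2*z^2 + 2*x^3*y*z + x*y^3*z + x*y*z^3 + 3*x^2*y^2 - x^2*z^2 - 5*x*y*z + x^2 + y^2 + z^2 - 2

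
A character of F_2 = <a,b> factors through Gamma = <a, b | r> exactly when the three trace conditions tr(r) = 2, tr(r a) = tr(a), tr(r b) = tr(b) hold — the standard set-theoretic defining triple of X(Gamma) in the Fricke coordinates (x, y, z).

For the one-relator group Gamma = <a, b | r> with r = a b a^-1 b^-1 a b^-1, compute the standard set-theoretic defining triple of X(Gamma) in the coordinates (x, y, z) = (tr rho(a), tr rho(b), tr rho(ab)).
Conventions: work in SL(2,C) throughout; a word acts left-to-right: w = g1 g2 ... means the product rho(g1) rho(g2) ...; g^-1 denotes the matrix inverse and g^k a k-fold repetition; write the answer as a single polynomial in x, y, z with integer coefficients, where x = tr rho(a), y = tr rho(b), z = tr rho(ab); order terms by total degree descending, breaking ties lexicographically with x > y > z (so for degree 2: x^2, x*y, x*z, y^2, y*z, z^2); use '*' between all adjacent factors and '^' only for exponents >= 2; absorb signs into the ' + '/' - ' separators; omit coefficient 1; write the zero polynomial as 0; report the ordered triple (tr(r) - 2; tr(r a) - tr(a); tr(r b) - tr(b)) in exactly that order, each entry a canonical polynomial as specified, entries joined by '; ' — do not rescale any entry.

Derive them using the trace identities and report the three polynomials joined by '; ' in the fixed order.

-x^2*y^2*z + x^3*y + x*y^3 + 2*x*y*z^2 - x^2*z - y^2*z - z^3 - 3*x*y + 3*z - 2; -x^3*y^2*z + x^4*y + x^2*y^3 + 2*x^2*y*z^2 - x^3*z - x*y^2*z - x*z^3 - 3*x^2*y + 3*x*z - x - y; -x^2*y*z + x^3 + x*y^2 + x*z^2 - 3*x - y

next, tr(a^2) = tr(a) tr(a) - tr(1)  (reduce the a square) = x^2 - 2
and tr(a^2 b) = tr(a) tr(b a) - tr(b)  (reduce the a square) = x*z - y
tr(a b^-1 a) = tr(a^2) tr(b) - tr(a^2 b)  (eliminate b^-1) = x^2*y - x*z - y
and tr(a b a^2) = tr(a) tr(a b a) - tr(a b)  (reduce the a square) = x^2*z - x*y - z
tr(b a b a) = tr(b a) tr(b a) - tr(1)  (split on b) = z^2 - 2
tr(b a b) = tr(b) tr(a b) - tr(a)  (reduce the b square) = y*z - x
next, tr(a b a^2 b) = tr(a) tr(b a b a) - tr(b a b)  (reduce the a square) = x*z^2 - y*z - x
next, tr(a b^-1 a b a) = tr(a b a^2) tr(b) - tr(a b a^2 b)  (eliminate b^-1) = x^2*y*z - x*y^2 - x*z^2 + x
tr(a b a b a b) = tr(a b a b) tr(a b) - tr(b a)  (split on a) = z^3 - 3*z
next, tr(a b^-1 a b a b) = tr(a b a b a) tr(b) - tr(a b a b a b)  (eliminate b^-1) = x*y*z^2 - y^2*z - z^3 - x*y + 3*z
and tr(b^-1 a b^-1 a b a) = tr(a b^-1 a b a) tr(b) - tr(a b^-1 a b a b)  (eliminate b^-1) = x^2*y^2*z - x*y^3 - 2*x*y*z^2 + y^2*z + z^3 + 2*x*y - 3*z
tr(a b a^-1 b^-1 a b^-1) = tr(b^-1 a b^-1 a b) tr(a) - tr(b^-1 a b^-1 a b a)  (eliminate a^-1) = -x^2*y^2*z + x^3*y + x*y^3 + 2*x*y*z^2 - x^2*z - y^2*z - z^3 - 3*x*y + 3*z
tr(b^2 a^2) = tr(b) tr(a^2 b) - tr(a^2)   [square of b] = x*y*z - x^2 - y^2 + 2
tr(a^2 b^2 a) = tr(a) tr(b^2 a^2) - tr(b^2 a)   [square of a] = x^2*y*z - x^3 - x*y^2 - y*z + 3*x
tr(a^2 b^2 a b) = tr(b) tr(a b a^2 b) - tr(a b a^2)   [square of b] = x*y*z^2 - x^2*z - y^2*z + z
and tr(b a b^-1 a^2 b) = tr(a^2 b^2 a) tr(b) - tr(a^2 b^2 a b)   [inverse elimination on b] = x^2*y^2*z - x^3*y - x*y^3 - x*y*z^2 + x^2*z + 3*x*y - z
tr(a^2 b a b a) = tr(a) tr(a b a b a) - tr(a b a b)   [square of a] = x^2*z^2 - x*y*z - x^2 - z^2 + 2
and tr(b a b a b) = tr(b) tr(a b a b) - tr(a b a)   [square of b] = y*z^2 - x*z - y
tr(a^2 b a b a b) = tr(a) tr(b a b a b a) - tr(b a b a b)   [square of a] = x*z^3 - y*z^2 - 2*x*z + y
tr(b a b^-1 a^2 b a) = tr(a^2 b a b a) tr(b) - tr(a^2 b a b a b)   [inverse elimination on b] = x^2*y*z^2 - x*y^2*z - x*z^3 - x^2*y + 2*x*z + y
and tr(a b^-1 a^2 b a^-1 b) = tr(b a b^-1 a^2 b) tr(a) - tr(b a b^-1 a^2 b a)   [inverse elimination on a] = x^3*y^2*z - x^4*y - x^2*y^3 - 2*x^2*y*z^2 + x^3*z + x*y^2*z + x*z^3 + 4*x^2*y - 3*x*z - y
tr(a b a^-1 b^-1 a b^-1 a) = tr(a b^-1 a^2 b a^-1) tr(b) - tr(a b^-1 a^2 b a^-1 b)   [inverse elimination on b] = -x^3*y^2*z + x^4*y + x^2*y^3 + 2*x^2*y*z^2 - x^3*z - x*y^2*z - x*z^3 - 3*x^2*y + 3*x*z - y
and tr(b^-1 a^2 b a) = tr(a^2 b a) tr(b) - tr(a^2 b a b)  (eliminate b^-1) = x^2*y*z - x*y^2 - x*z^2 + x
next, tr(a b a^-1 b^-1 a) = tr(b^-1 a^2 b) tr(a) - tr(b^-1 a^2 b a)  (eliminate a^-1) = -x^2*y*z + x^3 + x*y^2 + x*z^2 - 3*x
assemble the triple (tr(r) - 2; tr(r a) - x; tr(r b) - y)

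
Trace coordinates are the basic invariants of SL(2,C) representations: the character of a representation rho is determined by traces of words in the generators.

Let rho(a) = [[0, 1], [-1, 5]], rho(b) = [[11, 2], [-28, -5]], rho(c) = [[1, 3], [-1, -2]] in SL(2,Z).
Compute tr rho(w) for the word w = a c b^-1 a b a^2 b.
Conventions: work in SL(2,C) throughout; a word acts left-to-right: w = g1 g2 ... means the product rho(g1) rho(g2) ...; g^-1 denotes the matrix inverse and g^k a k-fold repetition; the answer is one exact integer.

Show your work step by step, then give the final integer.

-2713114

rho(a) = [[0, 1], [-1, 5]]
... * rho(c) = [[1, 3], [-1, -2]]  ->  [[-1, -2], [-6, -13]]
... * rho(b^-1) = [[-5, -2], [28, 11]]  ->  [[-51, -20], [-334, -131]]
... * rho(a) = [[0, 1], [-1, 5]]  ->  [[20, -151], [131, -989]]
... * rho(b) = [[11, 2], [-28, -5]]  ->  [[4448, 795], [29133, 5207]]
... * rho(a) = [[0, 1], [-1, 5]]  ->  [[-795, 8423], [-5207, 55168]]
... * rho(a) = [[0, 1], [-1, 5]]  ->  [[-8423, 41320], [-55168, 270633]]
... * rho(b) = [[11, 2], [-28, -5]]  ->  [[-1249613, -223446], [-8184572, -1463501]]
tr = -1249613 + -1463501 = -2713114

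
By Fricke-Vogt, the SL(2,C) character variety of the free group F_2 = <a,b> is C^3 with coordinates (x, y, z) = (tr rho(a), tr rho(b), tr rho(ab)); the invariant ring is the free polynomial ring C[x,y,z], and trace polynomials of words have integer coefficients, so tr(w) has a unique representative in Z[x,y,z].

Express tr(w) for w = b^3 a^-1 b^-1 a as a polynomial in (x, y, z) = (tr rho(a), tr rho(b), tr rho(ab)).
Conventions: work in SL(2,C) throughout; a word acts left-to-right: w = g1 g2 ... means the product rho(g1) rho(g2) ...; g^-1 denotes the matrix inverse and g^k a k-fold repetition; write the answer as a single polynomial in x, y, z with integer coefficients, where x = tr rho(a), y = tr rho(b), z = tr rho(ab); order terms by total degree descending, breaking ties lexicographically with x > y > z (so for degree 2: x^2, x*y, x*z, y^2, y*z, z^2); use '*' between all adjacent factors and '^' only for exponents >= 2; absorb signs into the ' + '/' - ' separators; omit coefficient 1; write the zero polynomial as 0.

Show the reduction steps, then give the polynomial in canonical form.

use: trace(a b^2) = trace(b)*trace(a b) - trace(a)   [square of b] = y*z - x
apply: trace(a^2 b) = trace(a)*trace(b a) - trace(b)   [square of a] = x*z - y
trace(a^2) = trace(a)*trace(a) - trace(1)   [square of a] = x^2 - 2
apply: trace(b a^2 b) = trace(b)*trace(a^2 b) - trace(a^2)   [square of b] = x*y*z - x^2 - y^2 + 2
apply: trace(a b^3 a) = trace(b)*trace(b a^2 b) - trace(b a^2)   [square of b] = x*y^2*z - x^2*y - y^3 - x*z + 3*y
use: trace(a b a b) = trace(a b)*trace(a b) - trace(1)   [split at a repeated a] = z^2 - 2
apply: trace(a b a b^2) = trace(b)*trace(a b a b) - trace(a b a)   [square of b] = y*z^2 - x*z - y
use: trace(a b^3 a b) = trace(b)*trace(a b a b^2) - trace(a b a b)   [square of b] = y^2*z^2 - x*y*z - y^2 - z^2 + 2
trace(b^-1 a b^3 a) = trace(a b^3 a)*trace(b) - trace(a b^3 a b)   [inverse elimination on b] = x*y^3*z - x^2*y^2 - y^4 - y^2*z^2 + 4*y^2 + z^2 - 2
apply: trace(b^3 a^-1 b^-1 a) = trace(b^-1 a b^3)*trace(a) - trace(b^-1 a b^3 a)   [inverse elimination on a] = -x*y^3*z + x^2*y^2 + y^4 + y^2*z^2 + x*y*z - x^2 - 4*y^2 - z^2 + 2

-x*y^3*z + x^2*y^2 + y^4 + y^2*z^2 + x*y*z - x^2 - 4*y^2 - z^2 + 2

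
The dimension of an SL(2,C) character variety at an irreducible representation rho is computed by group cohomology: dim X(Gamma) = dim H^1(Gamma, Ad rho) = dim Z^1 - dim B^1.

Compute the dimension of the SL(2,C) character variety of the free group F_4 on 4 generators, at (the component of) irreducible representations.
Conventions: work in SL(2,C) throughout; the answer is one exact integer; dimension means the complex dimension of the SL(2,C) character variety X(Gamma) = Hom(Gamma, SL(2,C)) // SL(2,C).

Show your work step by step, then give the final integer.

Here Gamma is free of rank 4 — no relator constrains a cocycle.
Z^1(Gamma, Ad rho) = (sl_2)^4: a cocycle is a free choice of one sl_2 vector per generator, so dim Z^1 = 3*4 = 12.
Irreducibility makes the coboundary map sl_2 -> Z^1 injective (trivial centralizer), so dim B^1 = 3.
dim X = dim H^1 = dim Z^1 - dim B^1 = 12 - 3 = 9.

9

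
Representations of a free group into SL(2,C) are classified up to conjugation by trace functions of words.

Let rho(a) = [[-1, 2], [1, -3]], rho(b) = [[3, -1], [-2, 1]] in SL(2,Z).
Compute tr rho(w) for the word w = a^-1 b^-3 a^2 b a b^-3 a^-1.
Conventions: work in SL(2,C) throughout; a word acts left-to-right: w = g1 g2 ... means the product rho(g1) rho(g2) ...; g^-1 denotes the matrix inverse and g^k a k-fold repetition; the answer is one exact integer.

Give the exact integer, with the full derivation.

rho(a^-1) = [[-3, -2], [-1, -1]]
... * rho(b^-1) = [[1, 1], [2, 3]]  ->  [[-7, -9], [-3, -4]]
... * rho(b^-1) = [[1, 1], [2, 3]]  ->  [[-25, -34], [-11, -15]]
... * rho(b^-1) = [[1, 1], [2, 3]]  ->  [[-93, -127], [-41, -56]]
... * rho(a) = [[-1, 2], [1, -3]]  ->  [[-34, 195], [-15, 86]]
... * rho(a) = [[-1, 2], [1, -3]]  ->  [[229, -653], [101, -288]]
... * rho(b) = [[3, -1], [-2, 1]]  ->  [[1993, -882], [879, -389]]
... * rho(a) = [[-1, 2], [1, -3]]  ->  [[-2875, 6632], [-1268, 2925]]
... * rho(b^-1) = [[1, 1], [2, 3]]  ->  [[10389, 17021], [4582, 7507]]
... * rho(b^-1) = [[1, 1], [2, 3]]  ->  [[44431, 61452], [19596, 27103]]
... * rho(b^-1) = [[1, 1], [2, 3]]  ->  [[167335, 228787], [73802, 100905]]
... * rho(a^-1) = [[-3, -2], [-1, -1]]  ->  [[-730792, -563457], [-322311, -248509]]
tr = -730792 + -248509 = -979301

-979301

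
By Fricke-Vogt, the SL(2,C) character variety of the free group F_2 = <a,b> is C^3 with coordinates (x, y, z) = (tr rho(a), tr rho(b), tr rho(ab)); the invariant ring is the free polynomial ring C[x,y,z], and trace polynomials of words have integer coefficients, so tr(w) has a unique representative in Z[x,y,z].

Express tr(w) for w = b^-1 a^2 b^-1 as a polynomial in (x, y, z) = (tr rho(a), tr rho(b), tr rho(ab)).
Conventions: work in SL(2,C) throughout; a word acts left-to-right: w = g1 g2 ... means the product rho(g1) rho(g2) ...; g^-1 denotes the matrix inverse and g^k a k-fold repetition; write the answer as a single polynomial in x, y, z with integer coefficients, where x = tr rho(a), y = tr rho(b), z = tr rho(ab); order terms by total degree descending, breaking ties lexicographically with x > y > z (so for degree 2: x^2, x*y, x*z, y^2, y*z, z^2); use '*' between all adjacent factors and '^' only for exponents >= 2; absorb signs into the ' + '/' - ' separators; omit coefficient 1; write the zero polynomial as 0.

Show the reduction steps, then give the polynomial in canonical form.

x^2*y^2 - x*y*z - x^2 - y^2 + 2

tr(a^2) = tr(a)*tr(a) - tr(1) = x^2 - 2
use: tr(a^2 b) = tr(a)*tr(b a) - tr(b) = x*z - y
tr(b^-1 a^2) = tr(a^2)*tr(b) - tr(a^2 b) = x^2*y - x*z - y
apply: tr(b^-1 a^2 b^-1) = tr(b^-1 a^2)*tr(b) - tr(b^-1 a^2 b) = x^2*y^2 - x*y*z - x^2 - y^2 + 2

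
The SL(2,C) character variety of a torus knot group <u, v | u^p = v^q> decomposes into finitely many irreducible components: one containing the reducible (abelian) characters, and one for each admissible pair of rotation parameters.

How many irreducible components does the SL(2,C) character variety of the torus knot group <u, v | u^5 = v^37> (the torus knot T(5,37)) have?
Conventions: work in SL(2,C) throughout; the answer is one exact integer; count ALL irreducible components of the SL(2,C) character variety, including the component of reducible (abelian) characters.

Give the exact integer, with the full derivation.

In the torus knot group T(5,37), u^5 = v^37 is central, so an irreducible representation sends it to +I or -I (Schur).
This locks tr(u) to 2*cos(pi*alpha/5), alpha in 1..4, and tr(v) to 2*cos(pi*beta/37), beta in 1..36, on each component of irreducible characters.
u^5 = (-1)^alpha I and v^37 = (-1)^beta I must agree, so alpha and beta have equal parity.
count pairs: odd alpha (2 choices) x odd beta (18), plus even alpha (2) x even beta (18): 2*18 + 2*18 = 72.
Total: 72 irreducible-character components + 1 reducible (abelian) component = 73.

73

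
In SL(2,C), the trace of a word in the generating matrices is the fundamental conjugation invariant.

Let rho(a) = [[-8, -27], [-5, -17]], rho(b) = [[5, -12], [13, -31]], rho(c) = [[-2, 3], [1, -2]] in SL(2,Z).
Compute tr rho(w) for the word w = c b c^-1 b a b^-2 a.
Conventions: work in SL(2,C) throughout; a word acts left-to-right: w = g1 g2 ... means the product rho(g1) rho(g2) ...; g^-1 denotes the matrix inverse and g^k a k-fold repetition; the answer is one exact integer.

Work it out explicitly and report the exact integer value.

48655298

rho(c) = [[-2, 3], [1, -2]]
... * rho(b) = [[5, -12], [13, -31]]  ->  [[29, -69], [-21, 50]]
... * rho(c^-1) = [[-2, -3], [-1, -2]]  ->  [[11, 51], [-8, -37]]
... * rho(b) = [[5, -12], [13, -31]]  ->  [[718, -1713], [-521, 1243]]
... * rho(a) = [[-8, -27], [-5, -17]]  ->  [[2821, 9735], [-2047, -7064]]
... * rho(b^-1) = [[-31, 12], [-13, 5]]  ->  [[-214006, 82527], [155289, -59884]]
... * rho(b^-1) = [[-31, 12], [-13, 5]]  ->  [[5561335, -2155437], [-4035467, 1564048]]
... * rho(a) = [[-8, -27], [-5, -17]]  ->  [[-33713495, -113513616], [24463496, 82368793]]
tr = -33713495 + 82368793 = 48655298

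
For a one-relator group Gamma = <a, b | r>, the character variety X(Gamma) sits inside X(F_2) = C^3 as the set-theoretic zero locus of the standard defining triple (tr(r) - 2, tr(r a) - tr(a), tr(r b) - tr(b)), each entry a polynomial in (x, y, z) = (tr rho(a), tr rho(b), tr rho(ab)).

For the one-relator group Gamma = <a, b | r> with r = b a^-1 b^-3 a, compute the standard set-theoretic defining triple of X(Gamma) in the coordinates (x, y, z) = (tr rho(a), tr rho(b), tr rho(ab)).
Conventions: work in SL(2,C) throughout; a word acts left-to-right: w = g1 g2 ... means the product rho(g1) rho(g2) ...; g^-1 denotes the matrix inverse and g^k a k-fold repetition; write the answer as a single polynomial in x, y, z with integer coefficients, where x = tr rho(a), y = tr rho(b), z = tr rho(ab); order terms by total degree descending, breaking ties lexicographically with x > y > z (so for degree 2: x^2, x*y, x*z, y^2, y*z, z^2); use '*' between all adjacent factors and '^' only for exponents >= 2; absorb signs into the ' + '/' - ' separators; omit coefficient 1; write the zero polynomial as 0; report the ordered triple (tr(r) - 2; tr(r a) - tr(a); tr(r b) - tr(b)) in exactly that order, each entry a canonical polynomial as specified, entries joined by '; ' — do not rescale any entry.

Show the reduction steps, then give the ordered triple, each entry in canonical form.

-x*y^3*z + x^2*y^2 + y^4 + y^2*z^2 + x*y*z - x^2 - 4*y^2 - z^2; -x^2*y^3*z + x^3*y^2 + x*y^4 + x*y^2*z^2 + x^2*y*z - x^3 - 4*x*y^2 - x*z^2 - y*z + 2*x; -x*y^4*z + x^2*y^3 + y^5 + y^3*z^2 + x*y^2*z - x^2*y - 5*y^3 - y*z^2 + 4*y

apply: tr(b a b) = tr(b) tr(a b) - tr(a)  (reduce the b square) = y*z - x
tr(b a b a) = tr(b a) tr(b a) - tr(1)  (split on b) = z^2 - 2
use: tr(a b a^-1 b) = tr(b a b) tr(a) - tr(b a b a)  (eliminate a^-1) = x*y*z - x^2 - z^2 + 2
tr(a b a^-1 b^-1) = tr(a b a^-1) tr(b) - tr(a b a^-1 b)  (eliminate b^-1) = -x*y*z + x^2 + y^2 + z^2 - 2
use: tr(b^-2 a b a^-1) = tr(a b a^-1 b^-1) tr(b) - tr(a b a^-1)  (eliminate b^-1) = -x*y^2*z + x^2*y + y^3 + y*z^2 - 3*y
apply: tr(b a^-1 b^-3 a) = tr(b^-2 a b a^-1) tr(b) - tr(b^-2 a b a^-1 b)  (eliminate b^-1) = -x*y^3*z + x^2*y^2 + y^4 + y^2*z^2 + x*y*z - x^2 - 4*y^2 - z^2 + 2
use: tr(a^2 b) = tr(a) tr(b a) - tr(b)   [square of a] = x*z - y
apply: tr(a^2) = tr(a) tr(a) - tr(1)   [square of a] = x^2 - 2
use: tr(b a^2 b) = tr(b) tr(a^2 b) - tr(a^2)   [square of b] = x*y*z - x^2 - y^2 + 2
use: tr(b a^2 b a) = tr(a) tr(b a b a) - tr(b a b)   [square of a] = x*z^2 - y*z - x
use: tr(a^2 b a^-1 b) = tr(b a^2 b) tr(a) - tr(b a^2 b a)   [inverse elimination on a] = x^2*y*z - x^3 - x*y^2 - x*z^2 + y*z + 3*x
apply: tr(a^2 b a^-1 b^-1) = tr(a^2 b a^-1) tr(b) - tr(a^2 b a^-1 b)   [inverse elimination on b] = -x^2*y*z + x^3 + x*y^2 + x*z^2 - 3*x
use: tr(b^-1 a^2 b a^-1 b^-1) = tr(a^2 b a^-1 b^-1) tr(b) - tr(a^2 b a^-1)   [inverse elimination on b] = -x^2*y^2*z + x^3*y + x*y^3 + x*y*z^2 - 3*x*y - z
tr(b a^-1 b^-3 a^2) = tr(b^-1 a^2 b a^-1 b^-1) tr(b) - tr(b^-1 a^2 b a^-1)   [inverse elimination on b] = -x^2*y^3*z + x^3*y^2 + x*y^4 + x*y^2*z^2 + x^2*y*z - x^3 - 4*x*y^2 - x*z^2 - y*z + 3*x
tr(a b^2 a b) = tr(b) tr(a b a b) - tr(a b a) = y*z^2 - x*z - y
tr(a b^2 a b^-1) = tr(a b^2 a) tr(b) - tr(a b^2 a b) = x*y^2*z - x^2*y - y^3 - y*z^2 + x*z + 3*y
tr(b^-2 a b^2 a) = tr(a b^2 a b^-1) tr(b) - tr(a b^2 a) = x*y^3*z - x^2*y^2 - y^4 - y^2*z^2 + x^2 + 4*y^2 - 2
use: tr(a b^2 a^-1 b^-2) = tr(b^-2 a b^2) tr(a) - tr(b^-2 a b^2 a) = -x*y^3*z + x^2*y^2 + y^4 + y^2*z^2 - 4*y^2 + 2
use: tr(b^2) = tr(b) tr(b) - tr(1) = y^2 - 2
use: tr(b a b^2) = tr(b) tr(a b^2) - tr(a b) = y^2*z - x*y - z
tr(a b^2 a^-1 b) = tr(b a b^2) tr(a) - tr(b a b^2 a) = x*y^2*z - x^2*y - y*z^2 + y
tr(a b^2 a^-1 b^-1) = tr(a b^2 a^-1) tr(b) - tr(a b^2 a^-1 b) = -x*y^2*z + x^2*y + y^3 + y*z^2 - 3*y
apply: tr(b a^-1 b^-3 a b) = tr(a b^2 a^-1 b^-2) tr(b) - tr(a b^2 a^-1 b^-1) = -x*y^4*z + x^2*y^3 + y^5 + y^3*z^2 + x*y^2*z - x^2*y - 5*y^3 - y*z^2 + 5*y
assemble the triple (tr(r) - 2; tr(r a) - x; tr(r b) - y)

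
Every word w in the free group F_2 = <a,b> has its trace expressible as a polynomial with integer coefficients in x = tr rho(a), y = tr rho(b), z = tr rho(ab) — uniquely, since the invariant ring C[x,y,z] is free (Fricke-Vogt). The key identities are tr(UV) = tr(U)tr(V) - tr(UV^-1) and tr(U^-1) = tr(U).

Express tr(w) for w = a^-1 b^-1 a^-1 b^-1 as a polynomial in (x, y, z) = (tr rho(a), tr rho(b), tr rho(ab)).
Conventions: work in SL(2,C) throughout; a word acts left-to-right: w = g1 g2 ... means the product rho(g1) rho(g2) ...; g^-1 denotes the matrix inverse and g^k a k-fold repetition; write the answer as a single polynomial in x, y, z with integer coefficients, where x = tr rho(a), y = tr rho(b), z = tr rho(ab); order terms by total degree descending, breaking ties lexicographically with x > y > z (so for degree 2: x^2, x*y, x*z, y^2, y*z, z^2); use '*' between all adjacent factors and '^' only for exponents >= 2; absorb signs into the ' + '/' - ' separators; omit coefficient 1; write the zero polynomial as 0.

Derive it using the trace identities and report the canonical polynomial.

z^2 - 2

trace(a^-1) = trace(a) = x
reduce: trace(a^-2) = trace(a^-1) * trace(a) - trace(1)  (eliminate a^-1) = x^2 - 2
trace(a^-1 b) = trace(b) * trace(a) - trace(b a)  (eliminate a^-1) = x*y - z
reduce: trace(a^-2 b) = trace(a^-1 b) * trace(a) - trace(a^-1 b a)  (eliminate a^-1) = x^2*y - x*z - y
reduce: trace(a^-1 b^-1 a^-1) = trace(a^-2) * trace(b) - trace(a^-2 b)  (eliminate b^-1) = x*z - y
so trace(a b a b) = trace(b a) * trace(b a) - trace(1)  (split on b) = z^2 - 2
reduce: trace(b^-1 a b a) = trace(a b a) * trace(b) - trace(a b a b)  (eliminate b^-1) = x*y*z - y^2 - z^2 + 2
trace(b a^-1 b^-1 a) = trace(b^-1 a b) * trace(a) - trace(b^-1 a b a)  (eliminate a^-1) = -x*y*z + x^2 + y^2 + z^2 - 2
reduce: trace(a^-1 b^-1 a^-1 b) = trace(b a^-1 b^-1) * trace(a) - trace(b a^-1 b^-1 a)  (eliminate a^-1) = x*y*z - y^2 - z^2 + 2
trace(a^-1 b^-1 a^-1 b^-1) = trace(a^-1 b^-1 a^-1) * trace(b) - trace(a^-1 b^-1 a^-1 b)  (eliminate b^-1) = z^2 - 2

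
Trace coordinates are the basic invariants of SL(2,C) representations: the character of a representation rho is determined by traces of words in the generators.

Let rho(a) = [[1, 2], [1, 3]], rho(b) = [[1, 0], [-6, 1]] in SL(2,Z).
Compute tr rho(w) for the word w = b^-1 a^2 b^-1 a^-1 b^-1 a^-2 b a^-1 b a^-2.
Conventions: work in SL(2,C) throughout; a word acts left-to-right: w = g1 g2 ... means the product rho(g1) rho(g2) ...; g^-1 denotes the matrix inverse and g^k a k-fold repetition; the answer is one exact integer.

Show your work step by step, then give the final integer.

18210338

rho(b^-1) = [[1, 0], [6, 1]]
... * rho(a) = [[1, 2], [1, 3]]  ->  [[1, 2], [7, 15]]
... * rho(a) = [[1, 2], [1, 3]]  ->  [[3, 8], [22, 59]]
... * rho(b^-1) = [[1, 0], [6, 1]]  ->  [[51, 8], [376, 59]]
... * rho(a^-1) = [[3, -2], [-1, 1]]  ->  [[145, -94], [1069, -693]]
... * rho(b^-1) = [[1, 0], [6, 1]]  ->  [[-419, -94], [-3089, -693]]
... * rho(a^-1) = [[3, -2], [-1, 1]]  ->  [[-1163, 744], [-8574, 5485]]
... * rho(a^-1) = [[3, -2], [-1, 1]]  ->  [[-4233, 3070], [-31207, 22633]]
... * rho(b) = [[1, 0], [-6, 1]]  ->  [[-22653, 3070], [-167005, 22633]]
... * rho(a^-1) = [[3, -2], [-1, 1]]  ->  [[-71029, 48376], [-523648, 356643]]
... * rho(b) = [[1, 0], [-6, 1]]  ->  [[-361285, 48376], [-2663506, 356643]]
... * rho(a^-1) = [[3, -2], [-1, 1]]  ->  [[-1132231, 770946], [-8347161, 5683655]]
... * rho(a^-1) = [[3, -2], [-1, 1]]  ->  [[-4167639, 3035408], [-30725138, 22377977]]
tr = -4167639 + 22377977 = 18210338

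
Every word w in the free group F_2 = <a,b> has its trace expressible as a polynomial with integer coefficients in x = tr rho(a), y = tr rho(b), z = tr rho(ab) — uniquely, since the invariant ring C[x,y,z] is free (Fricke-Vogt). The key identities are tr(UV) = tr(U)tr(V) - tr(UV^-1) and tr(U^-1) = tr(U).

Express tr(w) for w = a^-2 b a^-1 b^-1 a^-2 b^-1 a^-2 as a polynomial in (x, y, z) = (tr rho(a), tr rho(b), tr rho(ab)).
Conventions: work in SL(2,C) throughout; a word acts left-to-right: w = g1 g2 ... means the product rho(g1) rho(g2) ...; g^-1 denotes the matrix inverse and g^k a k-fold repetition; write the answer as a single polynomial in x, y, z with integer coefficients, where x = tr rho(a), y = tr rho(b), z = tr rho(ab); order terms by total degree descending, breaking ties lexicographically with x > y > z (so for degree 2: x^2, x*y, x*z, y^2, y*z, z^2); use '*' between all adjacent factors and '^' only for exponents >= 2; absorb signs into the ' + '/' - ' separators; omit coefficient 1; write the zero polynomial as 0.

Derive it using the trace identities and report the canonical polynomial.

x^5*y*z^2 - 2*x^4*y^2*z - x^4*z^3 + x^3*y^3 - x^3*y*z^2 + x^4*z + 4*x^2*y^2*z + 2*x^2*z^3 - 2*x^3*y - 2*x*y^3 - 2*x*y*z^2 - 2*x^2*z + 5*x*y - z

tr(b^-1) = tr(b) = y
next, tr(b^-1 a) = tr(a) * tr(b) - tr(a b)   [inverse elimination on b] = x*y - z
and tr(a^-1 b^-1) = tr(b^-1) * tr(a) - tr(b^-1 a)   [inverse elimination on a] = z
tr(b^-1 a^-2) = tr(a^-1 b^-1) * tr(a) - tr(a^-1 b^-1 a)   [inverse elimination on a] = x*z - y
tr(a^-1 b^-1 a^-2) = tr(b^-1 a^-2) * tr(a) - tr(b^-1 a^-1)   [inverse elimination on a] = x^2*z - x*y - z
tr(b a^-2) = tr(b a^-1) * tr(a) - tr(b)   [inverse elimination on a] = x^2*y - x*z - y
tr(b a b) = tr(b) * tr(a b) - tr(a)   [square of b] = y*z - x
tr(b a b a) = tr(b a) * tr(b a) - tr(1)   [split at a repeated b] = z^2 - 2
tr(b a b a^-1) = tr(b a b) * tr(a) - tr(b a b a)   [inverse elimination on a] = x*y*z - x^2 - z^2 + 2
and tr(a^-1 b a b a^-1) = tr(b a b a^-1) * tr(a) - tr(b a b)   [inverse elimination on a] = x^2*y*z - x^3 - x*z^2 - y*z + 3*x
and tr(a b a^-3 b) = tr(a^-1 b a b a^-1) * tr(a) - tr(a^-1 b a b)   [inverse elimination on a] = x^3*y*z - x^4 - x^2*z^2 - 2*x*y*z + 4*x^2 + z^2 - 2
next, tr(a^-2 b^-1 a b a^-1) = tr(a b a^-3) * tr(b) - tr(a b a^-3 b)   [inverse elimination on b] = -x^3*y*z + x^4 + x^2*y^2 + x^2*z^2 + x*y*z - 4*x^2 - y^2 - z^2 + 2
tr(b^2) = tr(b) * tr(b) - tr(1)   [square of b] = y^2 - 2
tr(b a^-1 b) = tr(b^2) * tr(a) - tr(b^2 a)   [inverse elimination on a] = x*y^2 - y*z - x
tr(b a b^2) = tr(b) * tr(b a b) - tr(b a)   [square of b] = y^2*z - x*y - z
tr(b a b^2 a) = tr(b) * tr(a b a b) - tr(a b a)   [square of b] = y*z^2 - x*z - y
and tr(b a^-1 b a b) = tr(b a b^2) * tr(a) - tr(b a b^2 a)   [inverse elimination on a] = x*y^2*z - x^2*y - y*z^2 + y
and tr(b a b a b a) = tr(b a) * tr(b a b a) - tr(b^-1 a^-1)   [split at a repeated b] = z^3 - 3*z
tr(b a^-1 b a b a) = tr(b a b a b) * tr(a) - tr(b a b a b a)   [inverse elimination on a] = x*y*z^2 - x^2*z - z^3 - x*y + 3*z
and tr(a b a^-1 b a^-1 b) = tr(b a^-1 b a b) * tr(a) - tr(b a^-1 b a b a)   [inverse elimination on a] = x^2*y^2*z - x^3*y - 2*x*y*z^2 + x^2*z + z^3 + 2*x*y - 3*z
tr(a^-1 b^-1 a b a^-1 b) = tr(a b a^-1 b a^-1) * tr(b) - tr(a b a^-1 b a^-1 b)   [inverse elimination on b] = -x^2*y^2*z + x^3*y + x*y^3 + 2*x*y*z^2 - x^2*z - y^2*z - z^3 - 3*x*y + 3*z
and tr(a^-2 b^-1 a b a^-1 b) = tr(a^-1 b^-1 a b a^-1 b) * tr(a) - tr(a^-1 b^-1 a b a^-1 b a)   [inverse elimination on a] = -x^3*y^2*z + x^4*y + x^2*y^3 + 2*x^2*y*z^2 - x^3*z - x*y^2*z - x*z^3 - 3*x^2*y + 3*x*z - y
and tr(b a^-1 b^-1 a^-2 b^-1 a) = tr(a^-2 b^-1 a b a^-1) * tr(b) - tr(a^-2 b^-1 a b a^-1 b)   [inverse elimination on b] = -x^2*y*z^2 + x^3*z + 2*x*y^2*z + x*z^3 - x^2*y - y^3 - y*z^2 - 3*x*z + 3*y
tr(a^-1 b a^-1 b^-1 a^-2 b^-1) = tr(b a^-1 b^-1 a^-2 b^-1) * tr(a) - tr(b a^-1 b^-1 a^-2 b^-1 a)   [inverse elimination on a] = x^2*y*z^2 - 2*x*y^2*z - x*z^3 + y^3 + y*z^2 + 2*x*z - 3*y
next, tr(b a^-1 b^-1 a^-2 b^-1 a^-2) = tr(a^-1 b a^-1 b^-1 a^-2 b^-1) * tr(a) - tr(a^-1 b a^-1 b^-1 a^-2 b^-1 a)   [inverse elimination on a] = x^3*y*z^2 - 2*x^2*y^2*z - x^2*z^3 + x*y^3 + x*y*z^2 + x^2*z - 2*x*y + z
tr(b a^-1 b^-1 a^-2 b^-1 a^-3) = tr(b a^-1 b^-1 a^-2 b^-1 a^-2) * tr(a) - tr(b a^-1 b^-1 a^-2 b^-1 a^-1)   [inverse elimination on a] = x^4*y*z^2 - 2*x^3*y^2*z - x^3*z^3 + x^2*y^3 + x^3*z + 2*x*y^2*z + x*z^3 - 2*x^2*y - y^3 - y*z^2 - x*z + 3*y
tr(a^-2 b a^-1 b^-1 a^-2 b^-1 a^-2) = tr(b a^-1 b^-1 a^-2 b^-1 a^-3) * tr(a) - tr(b a^-1 b^-1 a^-2 b^-1 a^-2)   [inverse elimination on a] = x^5*y*z^2 - 2*x^4*y^2*z - x^4*z^3 + x^3*y^3 - x^3*y*z^2 + x^4*z + 4*x^2*y^2*z + 2*x^2*z^3 - 2*x^3*y - 2*x*y^3 - 2*x*y*z^2 - 2*x^2*z + 5*x*y - z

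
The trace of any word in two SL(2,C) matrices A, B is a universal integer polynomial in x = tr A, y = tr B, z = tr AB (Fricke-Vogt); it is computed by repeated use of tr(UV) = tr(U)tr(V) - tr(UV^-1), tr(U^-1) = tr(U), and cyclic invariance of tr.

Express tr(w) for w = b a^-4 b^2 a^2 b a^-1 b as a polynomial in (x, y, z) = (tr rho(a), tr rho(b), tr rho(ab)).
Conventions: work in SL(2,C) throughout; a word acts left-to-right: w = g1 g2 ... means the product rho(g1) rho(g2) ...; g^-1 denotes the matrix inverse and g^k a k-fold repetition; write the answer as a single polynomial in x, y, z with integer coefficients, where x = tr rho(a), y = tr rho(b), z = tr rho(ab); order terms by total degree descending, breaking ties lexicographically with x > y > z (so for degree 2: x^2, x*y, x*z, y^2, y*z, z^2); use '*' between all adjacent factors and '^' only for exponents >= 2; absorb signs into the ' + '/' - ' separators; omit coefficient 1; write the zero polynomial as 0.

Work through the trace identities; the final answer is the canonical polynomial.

tr(b^2 a) = tr(b) * tr(a b) - tr(a) = y*z - x
tr(b^2) = tr(b) * tr(b) - tr(1) = y^2 - 2
tr(b a^2 b) = tr(a) * tr(b^2 a) - tr(b^2) = x*y*z - x^2 - y^2 + 2
tr(b a^2) = tr(a) * tr(b a) - tr(b) = x*z - y
tr(a^2 b^3) = tr(b) * tr(b a^2 b) - tr(b a^2) = x*y^2*z - x^2*y - y^3 - x*z + 3*y
tr(a^2 b^4) = tr(b) * tr(a^2 b^3) - tr(a^2 b^2) = x*y^3*z - x^2*y^2 - y^4 - 2*x*y*z + x^2 + 4*y^2 - 2
tr(b^2 a^2 b^3) = tr(b) * tr(a^2 b^4) - tr(a^2 b^3) = x*y^4*z - x^2*y^3 - y^5 - 3*x*y^2*z + 2*x^2*y + 5*y^3 + x*z - 5*y
tr(a b a b) = tr(b a) * tr(b a) - tr(1)   [split at repeated b] = z^2 - 2
tr(a b^2 a b) = tr(b) * tr(a b a b) - tr(a b a) = y*z^2 - x*z - y
tr(b a b^2 a b) = tr(b) * tr(a b^2 a b) - tr(a b^2 a) = y^2*z^2 - 2*x*y*z + x^2 - 2
tr(b^3 a b^2 a) = tr(b) * tr(b a b^2 a b) - tr(b a b^2 a) = y^3*z^2 - 2*x*y^2*z + x^2*y - y*z^2 + x*z - y
tr(a b^3) = tr(b) * tr(b a b) - tr(b a) = y^2*z - x*y - z
tr(a b^4) = tr(b) * tr(a b^3) - tr(a b^2) = y^3*z - x*y^2 - 2*y*z + x
tr(b^3 a b^2) = tr(b) * tr(a b^4) - tr(a b^3) = y^4*z - x*y^3 - 3*y^2*z + 2*x*y + z
tr(b^2 a^2 b^3 a) = tr(a) * tr(b^3 a b^2 a) - tr(b^3 a b^2) = x*y^3*z^2 - 2*x^2*y^2*z - y^4*z + x^3*y + x*y^3 - x*y*z^2 + x^2*z + 3*y^2*z - 3*x*y - z
tr(a^-1 b^2 a^2 b^3) = tr(b^2 a^2 b^3) * tr(a) - tr(b^2 a^2 b^3 a) = x^2*y^4*z - x^3*y^3 - x*y^5 - x*y^3*z^2 - x^2*y^2*z + y^4*z + x^3*y + 4*x*y^3 + x*y*z^2 - 3*y^2*z - 2*x*y + z
tr(a^-1 b^2 a^2 b^3 a^-1) = tr(a^-1 b^2 a^2 b^3) * tr(a) - tr(a^-1 b^2 a^2 b^3 a) = x^3*y^4*z - x^4*y^3 - x^2*y^5 - x^2*y^3*z^2 - x^3*y^2*z + x^4*y + 5*x^2*y^3 + x^2*y*z^2 + y^5 - 4*x^2*y - 5*y^3 + 5*y
tr(a^-3 b^2 a^2 b^3) = tr(a^-1 b^2 a^2 b^3 a^-1) * tr(a) - tr(a^-1 b^2 a^2 b^3) = x^4*y^4*z - x^5*y^3 - x^3*y^5 - x^3*y^3*z^2 - x^4*y^2*z - x^2*y^4*z + x^5*y + 6*x^3*y^3 + x^3*y*z^2 + 2*x*y^5 + x*y^3*z^2 + x^2*y^2*z - y^4*z - 5*x^3*y - 9*x*y^3 - x*y*z^2 + 3*y^2*z + 7*x*y - z
tr(b^2 a^-4 b^2 a^2 b) = tr(a^-3 b^2 a^2 b^3) * tr(a) - tr(a^-3 b^2 a^2 b^3 a) = x^5*y^4*z - x^6*y^3 - x^4*y^5 - x^4*y^3*z^2 - x^5*y^2*z - 2*x^3*y^4*z + x^6*y + 7*x^4*y^3 + x^4*y*z^2 + 3*x^2*y^5 + 2*x^2*y^3*z^2 + 2*x^3*y^2*z - x*y^4*z - 6*x^4*y - 14*x^2*y^3 - 2*x^2*y*z^2 - y^5 + 3*x*y^2*z + 11*x^2*y + 5*y^3 - x*z - 5*y
tr(b a b^3 a) = tr(b) * tr(b a b a b) - tr(b a b a) = y^2*z^2 - x*y*z - y^2 - z^2 + 2
tr(b a^2 b a b^2) = tr(a) * tr(b a b^3 a) - tr(b a b^3) = x*y^2*z^2 - x^2*y*z - y^3*z - x*z^2 + 2*y*z + x
tr(a^2 b a b) = tr(a) * tr(b a b a) - tr(b a b) = x*z^2 - y*z - x
tr(a^2 b a) = tr(a) * tr(b a^2) - tr(b a) = x^2*z - x*y - z
tr(b a^2 b a b) = tr(b) * tr(a^2 b a b) - tr(a^2 b a) = x*y*z^2 - x^2*z - y^2*z + z
tr(b^2 a^2 b a b^2) = tr(b) * tr(b a^2 b a b^2) - tr(b a^2 b a b) = x*y^3*z^2 - x^2*y^2*z - y^4*z - 2*x*y*z^2 + x^2*z + 3*y^2*z + x*y - z
tr(a b a b a b) = tr(a b) * tr(a b a b) - tr(a^-1 b^-1)   [split at repeated a] = z^3 - 3*z
tr(b a b a b^2 a) = tr(b) * tr(a b a b a b) - tr(a b a b a) = y*z^3 - x*z^2 - 2*y*z + x
tr(a b^2 a^2 b a b) = tr(a) * tr(b a b a b^2 a) - tr(b a b a b^2) = x*y*z^3 - x^2*z^2 - y^2*z^2 - x*y*z + x^2 + y^2 + z^2 - 2
tr(a^2 b a^2 b) = tr(a) * tr(b a^2 b a) - tr(b a^2 b) = x^2*z^2 - 2*x*y*z + y^2 - 2
tr(a^2 b a^2) = tr(a) * tr(a b a^2) - tr(a b a) = x^3*z - x^2*y - 2*x*z + y
tr(a b^2 a^2 b a) = tr(b) * tr(a^2 b a^2 b) - tr(a^2 b a^2) = x^2*y*z^2 - x^3*z - 2*x*y^2*z + x^2*y + y^3 + 2*x*z - 3*y
tr(b^2 a^2 b a b^2 a) = tr(b) * tr(a b^2 a^2 b a b) - tr(a b^2 a^2 b a) = x*y^2*z^3 - 2*x^2*y*z^2 - y^3*z^2 + x^3*z + x*y^2*z + y*z^2 - 2*x*z + y
tr(a^-1 b^2 a^2 b a b^2) = tr(b^2 a^2 b a b^2) * tr(a) - tr(b^2 a^2 b a b^2 a) = x^2*y^3*z^2 - x^3*y^2*z - x*y^4*z - x*y^2*z^3 + y^3*z^2 + 2*x*y^2*z + x^2*y - y*z^2 + x*z - y
tr(a^-2 b^2 a^2 b a b^2) = tr(a^-1 b^2 a^2 b a b^2) * tr(a) - tr(a^-1 b^2 a^2 b a b^2 a) = x^3*y^3*z^2 - x^4*y^2*z - x^2*y^4*z - x^2*y^2*z^3 + 3*x^2*y^2*z + y^4*z + x^3*y + x*y*z^2 - 3*y^2*z - 2*x*y + z
tr(a^-3 b^2 a^2 b a b^2) = tr(a^-2 b^2 a^2 b a b^2) * tr(a) - tr(a^-2 b^2 a^2 b a b^2 a) = x^4*y^3*z^2 - x^5*y^2*z - x^3*y^4*z - x^3*y^2*z^3 - x^2*y^3*z^2 + 4*x^3*y^2*z + 2*x*y^4*z + x*y^2*z^3 + x^4*y + x^2*y*z^2 - y^3*z^2 - 5*x*y^2*z - 3*x^2*y + y*z^2 + y
tr(b^2 a^-4 b^2 a^2 b a) = tr(a^-3 b^2 a^2 b a b^2) * tr(a) - tr(a^-3 b^2 a^2 b a b^2 a) = x^5*y^3*z^2 - x^6*y^2*z - x^4*y^4*z - x^4*y^2*z^3 - 2*x^3*y^3*z^2 + 5*x^4*y^2*z + 3*x^2*y^4*z + 2*x^2*y^2*z^3 + x^5*y + x^3*y*z^2 - x*y^3*z^2 - 8*x^2*y^2*z - y^4*z - 4*x^3*y + 3*y^2*z + 3*x*y - z
tr(b a^-4 b^2 a^2 b a^-1 b) = tr(b^2 a^-4 b^2 a^2 b) * tr(a) - tr(b^2 a^-4 b^2 a^2 b a) = x^6*y^4*z - x^7*y^3 - x^5*y^5 - 2*x^5*y^3*z^2 - x^4*y^4*z + x^4*y^2*z^3 + x^7*y + 7*x^5*y^3 + x^5*y*z^2 + 3*x^3*y^5 + 4*x^3*y^3*z^2 - 3*x^4*y^2*z - 4*x^2*y^4*z - 2*x^2*y^2*z^3 - 7*x^5*y - 14*x^3*y^3 - 3*x^3*y*z^2 - x*y^5 + x*y^3*z^2 + 11*x^2*y^2*z + y^4*z + 15*x^3*y + 5*x*y^3 - x^2*z - 3*y^2*z - 8*x*y + z

x^6*y^4*z - x^7*y^3 - x^5*y^5 - 2*x^5*y^3*z^2 - x^4*y^4*z + x^4*y^2*z^3 + x^7*y + 7*x^5*y^3 + x^5*y*z^2 + 3*x^3*y^5 + 4*x^3*y^3*z^2 - 3*x^4*y^2*z - 4*x^2*y^4*z - 2*x^2*y^2*z^3 - 7*x^5*y - 14*x^3*y^3 - 3*x^3*y*z^2 - x*y^5 + x*y^3*z^2 + 11*x^2*y^2*z + y^4*z + 15*x^3*y + 5*x*y^3 - x^2*z - 3*y^2*z - 8*x*y + z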